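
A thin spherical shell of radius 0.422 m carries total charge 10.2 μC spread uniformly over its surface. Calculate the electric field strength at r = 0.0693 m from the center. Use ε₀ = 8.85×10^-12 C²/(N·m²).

Symmetry ⇒ E = E(r) r̂. Gaussian sphere of radius r = 0.0693 m (inside the shell, r < 0.422 m).
No charge lies within this surface, so Q_enc = 0 and Gauss's law gives E·4πr² = 0 ⇒ E = 0.

|E| = 0 N/C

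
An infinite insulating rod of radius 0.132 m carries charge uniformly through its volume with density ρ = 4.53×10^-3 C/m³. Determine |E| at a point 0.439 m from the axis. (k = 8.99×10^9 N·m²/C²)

By cylindrical symmetry E is radial; use a coaxial Gaussian cylinder of radius 0.439 m and length L (r > 0.132 m, full cross-section enclosed).
λ_enc = ρ·πR² = (4.53×10^-3)π(0.132)² = 2.48×10^-4 C/m.
Applying ∮E·dA = Q_enc/ε₀ with the end caps contributing no flux:
E = 2k|λ_enc|/r = 2(8.99×10^9)(2.48×10^-4)/(0.439) = 1.02e7 N/C.

1.02×10^7 V/m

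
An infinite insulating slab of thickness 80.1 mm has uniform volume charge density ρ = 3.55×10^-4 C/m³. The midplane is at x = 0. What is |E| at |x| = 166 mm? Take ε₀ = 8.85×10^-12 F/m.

The point |x| = 166 mm lies outside the slab (half-thickness 0.04005 m). A symmetric pillbox spanning the full slab encloses Q_enc = ρ·d·A.
Flux = 2EA ⇒ E = |ρ|d/(2ε₀), independent of distance outside.
E = (3.55×10^-4)(0.0801)/(2·8.85×10^-12) = 1.61e6 N/C.

E ≈ 1.61×10^6 V/m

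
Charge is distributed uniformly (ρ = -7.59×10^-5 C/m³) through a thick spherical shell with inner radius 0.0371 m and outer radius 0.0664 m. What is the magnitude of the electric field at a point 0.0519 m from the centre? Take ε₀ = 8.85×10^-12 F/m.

|E| ≈ 9.42e4 V/m

Take a concentric spherical Gaussian surface of radius r = 0.0519 m (within the shell material, 0.0371 m < r < 0.0664 m).
Enclosed charge is the volume from a to r: Q_enc = (4π/3)ρ(r³ − a³) = -2.821e-8 C.
Gauss's law: E·4πr² = Q_enc/ε₀.
E = |Q_enc|/(4πε₀r²) = (2.821×10^-8)/(4π·8.85×10^-12·(0.0519)²) = 9.42×10^4 N/C.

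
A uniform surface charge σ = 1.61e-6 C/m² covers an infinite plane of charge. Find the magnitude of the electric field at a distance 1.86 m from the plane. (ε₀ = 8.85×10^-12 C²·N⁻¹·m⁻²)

E = 9.10×10^4 N/C

Choose a cylindrical pillbox piercing the sheet, end faces (area A) parallel to it.
Flux Φ = 2EA and Q_enc = σA, so 2EA = σA/ε₀ ⇒ E = |σ|/(2ε₀), independent of distance.
E = |σ|/(2ε₀) = (1.61e-6)/(2·8.85×10^-12) = 9.10e4 N/C.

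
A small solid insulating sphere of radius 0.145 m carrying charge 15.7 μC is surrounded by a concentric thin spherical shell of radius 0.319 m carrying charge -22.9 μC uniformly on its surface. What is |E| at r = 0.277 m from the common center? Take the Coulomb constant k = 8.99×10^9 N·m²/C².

|E| = 1.84e6 N/C

Symmetry ⇒ E = E(r) r̂. Gaussian sphere of radius r = 0.277 m (between the bodies, 0.145 m < r < 0.319 m).
Only the inner charge is enclosed; the outer shell contributes nothing inside itself. Q_enc = 15.7 μC = 1.57×10^-5 C.
Since E is radial and uniform over the Gaussian sphere, Φ = E·4πr² = Q_enc/ε₀.
E = k|Q_enc|/r² = (8.99×10^9)(1.57e-5)/(0.277)² = 1.84×10^6 N/C.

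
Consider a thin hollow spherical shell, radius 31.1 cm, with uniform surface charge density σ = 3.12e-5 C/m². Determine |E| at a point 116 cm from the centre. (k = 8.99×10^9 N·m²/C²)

|E| = 2.53e5 N/C

By spherical symmetry E is radial; choose a Gaussian sphere of radius r = 116 cm (r > 31.1 cm).
The entire shell is enclosed: Q_enc = σ·4πR² = (3.12×10^-5)·4π·(0.311)² = 3.792×10^-5 C.
Applying ∮E·dA = Q_enc/ε₀ with Φ = E(4πr²):
E = k|Q_enc|/r² = (8.99×10^9)(3.792×10^-5)/(1.16)² = 2.53×10^5 N/C.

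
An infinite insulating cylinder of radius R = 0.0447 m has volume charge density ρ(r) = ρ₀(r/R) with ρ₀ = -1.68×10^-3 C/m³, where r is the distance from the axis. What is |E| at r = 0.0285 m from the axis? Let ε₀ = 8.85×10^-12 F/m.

E ≈ 1.15×10^6 N/C

By cylindrical symmetry E is radial; use a coaxial Gaussian cylinder of radius 0.0285 m and length L (r < R).
Integrating ρ over the cross-section to radius r: λ_enc = (2πρ₀/R) ∫₀^r r'^2 dr' = 2πρ₀ r^3/(3·R) = -1.822e-6 C/m.
Gauss's law: E·2πrL = λ_enc L/ε₀.
E = |λ_enc|/(2πε₀r) = (1.822×10^-6)/(2π·8.85×10^-12·0.0285) = 1.15×10^6 N/C.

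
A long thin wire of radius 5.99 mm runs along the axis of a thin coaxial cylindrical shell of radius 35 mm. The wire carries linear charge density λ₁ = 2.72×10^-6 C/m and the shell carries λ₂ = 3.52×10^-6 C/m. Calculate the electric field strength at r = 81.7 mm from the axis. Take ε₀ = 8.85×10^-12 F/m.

1.37e6 N/C

Choose a coaxial cylinder of radius r = 81.7 mm (arbitrary length L) as the Gaussian surface (r > 35 mm, enclosing both).
λ_enc = λ₁ + λ₂ = (2.72e-6) + (3.52×10^-6) = 6.24×10^-6 C/m.
By Gauss's law (flux through the curved wall only), E·2πrL = λ_enc L/ε₀.
E = |λ_enc|/(2πε₀r) = (6.24×10^-6)/(2π·8.85×10^-12·0.0817) = 1.37×10^6 N/C.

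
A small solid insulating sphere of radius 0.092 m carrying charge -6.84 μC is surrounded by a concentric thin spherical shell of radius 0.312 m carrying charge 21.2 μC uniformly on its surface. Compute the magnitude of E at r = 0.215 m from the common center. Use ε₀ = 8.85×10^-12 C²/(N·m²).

Use a concentric Gaussian sphere at r = 0.215 m (between the bodies, 0.092 m < r < 0.312 m).
Only the inner charge is enclosed; the outer shell contributes nothing inside itself. Q_enc = -6.84 μC = -6.84×10^-6 C.
Since E is radial and uniform over the Gaussian sphere, Φ = E·4πr² = Q_enc/ε₀.
E = |Q_enc|/(4πε₀r²) = (6.84×10^-6)/(4π·8.85×10^-12·(0.215)²) = 1.33×10^6 N/C.

|E| ≈ 1.33×10^6 N/C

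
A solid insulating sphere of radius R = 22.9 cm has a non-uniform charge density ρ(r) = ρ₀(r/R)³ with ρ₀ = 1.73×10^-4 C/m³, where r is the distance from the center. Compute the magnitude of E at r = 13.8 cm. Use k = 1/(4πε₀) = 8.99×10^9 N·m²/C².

Use a concentric Gaussian sphere at r = 13.8 cm (r < R).
Integrate the density: Q_enc = 4π ∫₀^r ρ₀(r'/R)^3 r'² dr' = 4πρ₀ r^6/(6·R³) = 2.084e-7 C.
By Gauss's law, ∮E·dA = E·4πr² = Q_enc/ε₀.
E = k|Q_enc|/r² = (8.99×10^9)(2.084×10^-7)/(0.138)² = 9.84e4 N/C.

E = 9.84×10^4 N/C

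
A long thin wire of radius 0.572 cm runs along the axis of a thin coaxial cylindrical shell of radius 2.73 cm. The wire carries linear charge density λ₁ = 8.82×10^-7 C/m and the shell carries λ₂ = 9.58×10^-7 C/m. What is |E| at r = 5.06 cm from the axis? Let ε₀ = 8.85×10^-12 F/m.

|E| = 6.54×10^5 N/C

Choose a coaxial cylinder of radius r = 5.06 cm (arbitrary length L) as the Gaussian surface (r > 2.73 cm, enclosing both).
λ_enc = λ₁ + λ₂ = (8.82×10^-7) + (9.58e-7) = 1.84e-6 C/m.
Gauss's law: E·2πrL = λ_enc L/ε₀.
E = |λ_enc|/(2πε₀r) = (1.84e-6)/(2π·8.85×10^-12·0.0506) = 6.54×10^5 N/C.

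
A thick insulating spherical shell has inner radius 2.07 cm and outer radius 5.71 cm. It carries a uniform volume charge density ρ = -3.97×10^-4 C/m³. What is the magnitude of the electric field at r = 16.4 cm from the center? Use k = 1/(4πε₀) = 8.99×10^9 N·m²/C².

Use a concentric Gaussian sphere at r = 16.4 cm (r > 5.71 cm, enclosing the whole shell).
Q_enc = ρ·(4π/3)(b³ − a³) = (-3.97×10^-4)·(4π/3)·((0.0571)³ − (0.0207)³) = -2.948×10^-7 C.
Since E is radial and uniform over the Gaussian sphere, Φ = E·4πr² = Q_enc/ε₀.
E = k|Q_enc|/r² = (8.99×10^9)(2.948×10^-7)/(0.164)² = 9.86×10^4 N/C.

E ≈ 9.86×10^4 V/m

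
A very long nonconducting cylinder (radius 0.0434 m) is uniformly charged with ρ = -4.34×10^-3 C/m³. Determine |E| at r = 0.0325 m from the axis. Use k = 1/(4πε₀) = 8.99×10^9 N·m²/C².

Choose a coaxial cylinder of radius r = 0.0325 m (arbitrary length L) as the Gaussian surface (r < R).
Charge inside radius r per length L is ρ·πr²·L, so λ_enc = ρπr² = -1.44×10^-5 C/m.
By Gauss's law (flux through the curved wall only), E·2πrL = λ_enc L/ε₀.
E = 2k|λ_enc|/r = 2(8.99×10^9)(1.44e-5)/(0.0325) = 7.97×10^6 N/C.

E ≈ 7.97e6 N/C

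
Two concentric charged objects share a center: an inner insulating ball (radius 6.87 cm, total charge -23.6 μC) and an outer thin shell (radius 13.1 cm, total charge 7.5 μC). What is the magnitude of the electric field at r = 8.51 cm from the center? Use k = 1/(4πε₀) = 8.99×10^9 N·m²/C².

Use a concentric Gaussian sphere at r = 8.51 cm (between the bodies, 6.87 cm < r < 13.1 cm).
The shell at 13.1 cm lies outside the Gaussian surface, so Q_enc = -23.6 μC = -2.36×10^-5 C.
Applying ∮E·dA = Q_enc/ε₀ with Φ = E(4πr²):
E = k|Q_enc|/r² = (8.99×10^9)(2.36×10^-5)/(0.0851)² = 2.93e7 N/C.

|E| ≈ 2.93×10^7 V/m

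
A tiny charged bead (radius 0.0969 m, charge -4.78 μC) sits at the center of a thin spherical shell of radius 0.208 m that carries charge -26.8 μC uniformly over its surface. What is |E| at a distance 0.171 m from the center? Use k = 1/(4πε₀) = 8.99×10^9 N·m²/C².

E = 1.47×10^6 N/C

By spherical symmetry E is radial; choose a Gaussian sphere of radius r = 0.171 m (between the bodies, 0.0969 m < r < 0.208 m).
Only the inner charge is enclosed; the outer shell contributes nothing inside itself. Q_enc = -4.78 μC = -4.78×10^-6 C.
By Gauss's law, ∮E·dA = E·4πr² = Q_enc/ε₀.
E = k|Q_enc|/r² = (8.99×10^9)(4.78×10^-6)/(0.171)² = 1.47×10^6 N/C.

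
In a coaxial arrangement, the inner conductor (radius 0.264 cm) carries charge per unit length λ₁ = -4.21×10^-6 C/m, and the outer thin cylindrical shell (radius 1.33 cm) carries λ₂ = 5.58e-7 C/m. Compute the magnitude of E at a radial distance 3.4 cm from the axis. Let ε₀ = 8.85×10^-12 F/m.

E = 1.93×10^6 V/m

Coaxial Gaussian cylinder, radius r = 3.4 cm, length L (r > 1.33 cm, enclosing both).
λ_enc = λ₁ + λ₂ = (-4.21×10^-6) + (5.58×10^-7) = -3.652e-6 C/m.
Gauss's law: E·2πrL = λ_enc L/ε₀.
E = |λ_enc|/(2πε₀r) = (3.652×10^-6)/(2π·8.85×10^-12·0.034) = 1.93e6 N/C.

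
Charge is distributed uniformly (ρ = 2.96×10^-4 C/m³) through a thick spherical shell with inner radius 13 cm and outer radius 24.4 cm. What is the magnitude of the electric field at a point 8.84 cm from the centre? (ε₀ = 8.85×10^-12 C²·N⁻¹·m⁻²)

Use a concentric Gaussian sphere at r = 8.84 cm (r < 13 cm, inside the empty cavity).
No charge is enclosed, so by Gauss's law E·4πr² = 0 ⇒ E = 0.

E = 0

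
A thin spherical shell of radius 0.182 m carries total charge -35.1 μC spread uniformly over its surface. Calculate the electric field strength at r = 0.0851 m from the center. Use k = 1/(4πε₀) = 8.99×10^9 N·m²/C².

E = 0

Use a concentric Gaussian sphere at r = 0.0851 m (inside the shell, r < 0.182 m).
All the charge is outside the Gaussian surface: Q_enc = 0, hence E = 0 everywhere inside the shell.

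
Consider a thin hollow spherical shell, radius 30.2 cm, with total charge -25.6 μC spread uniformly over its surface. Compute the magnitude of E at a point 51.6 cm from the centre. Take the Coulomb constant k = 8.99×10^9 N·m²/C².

Use a concentric Gaussian sphere at r = 51.6 cm (r > 30.2 cm).
The entire shell is enclosed: Q_enc = -2.56e-5 C.
Since E is radial and uniform over the Gaussian sphere, Φ = E·4πr² = Q_enc/ε₀.
E = k|Q_enc|/r² = (8.99×10^9)(2.56×10^-5)/(0.516)² = 8.64×10^5 N/C.

|E| = 8.64×10^5 N/C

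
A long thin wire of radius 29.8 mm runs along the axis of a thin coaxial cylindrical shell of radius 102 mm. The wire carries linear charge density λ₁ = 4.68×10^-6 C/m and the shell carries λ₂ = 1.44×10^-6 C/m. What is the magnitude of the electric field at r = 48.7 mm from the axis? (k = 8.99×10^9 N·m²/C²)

By cylindrical symmetry E is radial; use a coaxial Gaussian cylinder of radius 48.7 mm and length L (between the conductors, 29.8 mm < r < 102 mm).
Only the inner wire is enclosed; the outer shell contributes nothing inside itself. λ_enc = λ₁ = 4.68e-6 C/m.
Since E is radial and uniform over the curved surface, Φ = E·2πrL = Q_enc/ε₀ = λ_enc L/ε₀.
E = 2k|λ_enc|/r = 2(8.99×10^9)(4.68×10^-6)/(0.0487) = 1.73×10^6 N/C.

|E| = 1.73×10^6 V/m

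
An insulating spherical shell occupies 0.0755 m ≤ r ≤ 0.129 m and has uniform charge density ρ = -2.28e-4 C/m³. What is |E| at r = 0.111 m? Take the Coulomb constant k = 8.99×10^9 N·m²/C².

By spherical symmetry E is radial; choose a Gaussian sphere of radius r = 0.111 m (within the shell material, 0.0755 m < r < 0.129 m).
Only the shell between 0.0755 m and r is enclosed: Q_enc = ρ·(4π/3)(r³ − a³) = (-2.28×10^-4)·(4π/3)·((0.111)³ − (0.0755)³) = -8.951×10^-7 C.
Gauss's law: E·4πr² = Q_enc/ε₀.
E = k|Q_enc|/r² = (8.99×10^9)(8.951×10^-7)/(0.111)² = 6.53e5 N/C.

E ≈ 6.53×10^5 N/C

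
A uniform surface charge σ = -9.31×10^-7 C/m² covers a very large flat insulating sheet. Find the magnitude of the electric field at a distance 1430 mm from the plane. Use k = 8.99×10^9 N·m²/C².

E = 5.26e4 V/m

The symmetry is planar: E is normal to the sheet and the same magnitude on both sides. Take a pillbox straddling the sheet with end-cap area A.
Flux Φ = 2EA and Q_enc = σA, so 2EA = σA/ε₀ ⇒ E = |σ|/(2ε₀), independent of distance.
E = 2πk|σ| = 2π(8.99×10^9)(9.31×10^-7) = 5.26×10^4 N/C.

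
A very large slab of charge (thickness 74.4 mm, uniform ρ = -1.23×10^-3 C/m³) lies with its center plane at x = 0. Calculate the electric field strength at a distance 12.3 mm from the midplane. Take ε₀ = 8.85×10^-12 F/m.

1.71e6 V/m

By symmetry E is perpendicular to the slab. A Gaussian pillbox from −12.3 mm to +12.3 mm (face area A) lies entirely within the slab.
Q_enc = ρ·(2x)·A and flux = 2EA, so 2EA = 2ρxA/ε₀ ⇒ E = |ρ|x/ε₀.
E = (1.23×10^-3)(0.0123)/(8.85×10^-12) = 1.71×10^6 N/C.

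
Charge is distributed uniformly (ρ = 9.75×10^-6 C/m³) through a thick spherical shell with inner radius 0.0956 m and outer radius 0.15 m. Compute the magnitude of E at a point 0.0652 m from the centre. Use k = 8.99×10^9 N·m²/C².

E = 0

Use a concentric Gaussian sphere at r = 0.0652 m (r < 0.0956 m, inside the empty cavity).
Q_enc = 0 (all charge lies at larger r); Gauss's law gives E = 0.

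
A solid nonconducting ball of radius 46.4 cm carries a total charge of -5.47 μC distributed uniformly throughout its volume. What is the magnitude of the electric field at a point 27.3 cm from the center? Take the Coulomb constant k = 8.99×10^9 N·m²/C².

By spherical symmetry E is radial; choose a Gaussian sphere of radius r = 27.3 cm (r < R).
Only the charge within r is enclosed: Q_enc = Q·(r/R)³ = (-5.47 μC)·(27.3 cm/46.4 cm)³ = -1.114×10^-6 C.
By Gauss's law, ∮E·dA = E·4πr² = Q_enc/ε₀.
E = k|Q_enc|/r² = (8.99×10^9)(1.114×10^-6)/(0.273)² = 1.34e5 N/C.

1.34×10^5 N/C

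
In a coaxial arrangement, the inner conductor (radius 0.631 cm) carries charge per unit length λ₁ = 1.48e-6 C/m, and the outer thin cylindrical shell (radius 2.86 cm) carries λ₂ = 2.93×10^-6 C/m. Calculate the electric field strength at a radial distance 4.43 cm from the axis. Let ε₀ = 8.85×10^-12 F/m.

Coaxial Gaussian cylinder, radius r = 4.43 cm, length L (r > 2.86 cm, enclosing both).
λ_enc = λ₁ + λ₂ = (1.48×10^-6) + (2.93×10^-6) = 4.41e-6 C/m.
By Gauss's law (flux through the curved wall only), E·2πrL = λ_enc L/ε₀.
E = |λ_enc|/(2πε₀r) = (4.41×10^-6)/(2π·8.85×10^-12·0.0443) = 1.79×10^6 N/C.

|E| = 1.79×10^6 V/m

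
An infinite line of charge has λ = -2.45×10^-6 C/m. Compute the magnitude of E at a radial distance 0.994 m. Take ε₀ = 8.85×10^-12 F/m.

E ≈ 4.43×10^4 N/C

Take a coaxial cylindrical Gaussian surface of radius r = 0.994 m and length L.
Q_enc = λL, so λ_enc = -2.45×10^-6 C/m.
By Gauss's law (flux through the curved wall only), E·2πrL = λ_enc L/ε₀.
E = |λ_enc|/(2πε₀r) = (2.45×10^-6)/(2π·8.85×10^-12·0.994) = 4.43e4 N/C.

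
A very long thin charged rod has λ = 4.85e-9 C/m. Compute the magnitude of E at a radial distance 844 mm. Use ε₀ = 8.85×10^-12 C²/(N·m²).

By cylindrical symmetry E is radial; use a coaxial Gaussian cylinder of radius 844 mm and length L.
Q_enc = λL, so λ_enc = 4.85e-9 C/m.
Since E is radial and uniform over the curved surface, Φ = E·2πrL = Q_enc/ε₀ = λ_enc L/ε₀.
E = |λ_enc|/(2πε₀r) = (4.85×10^-9)/(2π·8.85×10^-12·0.844) = 103 N/C.

E ≈ 103 N/C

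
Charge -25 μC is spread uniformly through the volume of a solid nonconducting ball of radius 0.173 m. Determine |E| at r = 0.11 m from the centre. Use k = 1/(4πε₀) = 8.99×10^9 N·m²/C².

|E| = 4.77×10^6 V/m

Use a concentric Gaussian sphere at r = 0.11 m (r < R).
For a uniform sphere the enclosed fraction is (r/R)³, so Q_enc = (-25 μC)(0.11/0.173)³ = -6.427e-6 C.
Applying ∮E·dA = Q_enc/ε₀ with Φ = E(4πr²):
E = k|Q_enc|/r² = (8.99×10^9)(6.427×10^-6)/(0.11)² = 4.77×10^6 N/C.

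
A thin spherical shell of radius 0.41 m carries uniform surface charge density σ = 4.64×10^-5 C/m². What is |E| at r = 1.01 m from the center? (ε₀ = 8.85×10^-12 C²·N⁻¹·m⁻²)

|E| = 8.64e5 V/m

Use a concentric Gaussian sphere at r = 1.01 m (r > 0.41 m).
The entire shell is enclosed: Q_enc = σ·4πR² = (4.64e-5)·4π·(0.41)² = 9.802e-5 C.
Applying ∮E·dA = Q_enc/ε₀ with Φ = E(4πr²):
E = |Q_enc|/(4πε₀r²) = (9.802×10^-5)/(4π·8.85×10^-12·(1.01)²) = 8.64e5 N/C.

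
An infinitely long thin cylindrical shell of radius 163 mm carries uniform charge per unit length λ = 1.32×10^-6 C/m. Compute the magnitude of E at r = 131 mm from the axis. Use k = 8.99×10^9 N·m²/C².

|E| = 0 N/C

Choose a coaxial cylinder of radius r = 131 mm (arbitrary length L) as the Gaussian surface (r < 163 mm, inside the shell).
All the surface charge lies outside this cylinder: Q_enc = 0, hence E = 0.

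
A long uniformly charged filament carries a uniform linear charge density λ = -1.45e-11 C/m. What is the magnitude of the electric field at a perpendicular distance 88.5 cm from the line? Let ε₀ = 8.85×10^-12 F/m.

Coaxial Gaussian cylinder, radius r = 88.5 cm, length L.
Q_enc = λL, so λ_enc = -1.45×10^-11 C/m.
Gauss's law: E·2πrL = λ_enc L/ε₀.
E = |λ_enc|/(2πε₀r) = (1.45×10^-11)/(2π·8.85×10^-12·0.885) = 0.295 N/C.

0.295 N/C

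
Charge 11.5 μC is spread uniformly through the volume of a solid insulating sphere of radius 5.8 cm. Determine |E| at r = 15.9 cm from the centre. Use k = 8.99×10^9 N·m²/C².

Take a concentric spherical Gaussian surface of radius r = 15.9 cm (r > R, so the entire charge is enclosed).
Q_enc = 11.5 μC = 1.15×10^-5 C.
By Gauss's law, ∮E·dA = E·4πr² = Q_enc/ε₀.
E = k|Q_enc|/r² = (8.99×10^9)(1.15e-5)/(0.159)² = 4.09e6 N/C.

|E| ≈ 4.09e6 N/C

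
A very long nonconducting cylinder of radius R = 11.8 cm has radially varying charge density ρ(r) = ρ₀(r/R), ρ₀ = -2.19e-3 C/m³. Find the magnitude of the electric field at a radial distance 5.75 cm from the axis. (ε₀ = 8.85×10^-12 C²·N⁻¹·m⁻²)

Choose a coaxial cylinder of radius r = 5.75 cm (arbitrary length L) as the Gaussian surface (r < R).
λ_enc = ∫₀^r ρ(r')·2πr' dr' = (2πρ₀/R)·r^3/3 = -7.39×10^-6 C/m.
By Gauss's law (flux through the curved wall only), E·2πrL = λ_enc L/ε₀.
E = |λ_enc|/(2πε₀r) = (7.39e-6)/(2π·8.85×10^-12·0.0575) = 2.31e6 N/C.

|E| ≈ 2.31×10^6 V/m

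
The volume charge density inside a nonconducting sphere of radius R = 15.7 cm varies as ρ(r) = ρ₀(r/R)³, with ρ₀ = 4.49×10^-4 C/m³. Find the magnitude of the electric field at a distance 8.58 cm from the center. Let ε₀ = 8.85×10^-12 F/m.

E ≈ 1.18×10^5 N/C

Symmetry ⇒ E = E(r) r̂. Gaussian sphere of radius r = 8.58 cm (r < R).
Q_enc = ∫₀^r ρ(r')·4πr'² dr' = (4πρ₀/R³) ∫₀^r r'^5 dr' = 4πρ₀ r^6/(6·R³) = 9.695×10^-8 C.
Applying ∮E·dA = Q_enc/ε₀ with Φ = E(4πr²):
E = |Q_enc|/(4πε₀r²) = (9.695×10^-8)/(4π·8.85×10^-12·(0.0858)²) = 1.18×10^5 N/C.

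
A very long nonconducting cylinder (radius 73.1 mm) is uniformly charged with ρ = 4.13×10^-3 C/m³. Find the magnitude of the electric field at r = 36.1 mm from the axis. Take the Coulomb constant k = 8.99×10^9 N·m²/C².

By cylindrical symmetry E is radial; use a coaxial Gaussian cylinder of radius 36.1 mm and length L (r < R).
Enclosed charge per unit length: λ_enc = ρ·πr² = (4.13e-3)π(0.0361)² = 1.691×10^-5 C/m.
By Gauss's law (flux through the curved wall only), E·2πrL = λ_enc L/ε₀.
E = 2k|λ_enc|/r = 2(8.99×10^9)(1.691×10^-5)/(0.0361) = 8.42×10^6 N/C.

|E| ≈ 8.42e6 N/C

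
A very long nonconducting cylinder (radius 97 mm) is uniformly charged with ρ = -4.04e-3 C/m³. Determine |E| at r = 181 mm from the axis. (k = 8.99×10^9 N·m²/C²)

Take a coaxial cylindrical Gaussian surface of radius r = 181 mm and length L (r > 97 mm, full cross-section enclosed).
λ_enc = ρ·πR² = (-4.04×10^-3)π(0.097)² = -1.194×10^-4 C/m.
Gauss's law: E·2πrL = λ_enc L/ε₀.
E = 2k|λ_enc|/r = 2(8.99×10^9)(1.194×10^-4)/(0.181) = 1.19×10^7 N/C.

|E| ≈ 1.19e7 N/C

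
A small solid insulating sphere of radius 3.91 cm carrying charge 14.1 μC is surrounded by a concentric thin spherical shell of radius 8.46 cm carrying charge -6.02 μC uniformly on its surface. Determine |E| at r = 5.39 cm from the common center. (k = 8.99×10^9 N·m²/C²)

E ≈ 4.36×10^7 V/m

Symmetry ⇒ E = E(r) r̂. Gaussian sphere of radius r = 5.39 cm (between the bodies, 3.91 cm < r < 8.46 cm).
The shell at 8.46 cm lies outside the Gaussian surface, so Q_enc = 14.1 μC = 1.41×10^-5 C.
Applying ∮E·dA = Q_enc/ε₀ with Φ = E(4πr²):
E = k|Q_enc|/r² = (8.99×10^9)(1.41×10^-5)/(0.0539)² = 4.36×10^7 N/C.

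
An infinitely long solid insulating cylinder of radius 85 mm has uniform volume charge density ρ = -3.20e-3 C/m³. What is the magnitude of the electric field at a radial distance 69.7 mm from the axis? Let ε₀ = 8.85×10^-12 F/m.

E = 1.26e7 V/m

Coaxial Gaussian cylinder, radius r = 69.7 mm, length L (r < R).
Charge inside radius r per length L is ρ·πr²·L, so λ_enc = ρπr² = -4.884×10^-5 C/m.
By Gauss's law (flux through the curved wall only), E·2πrL = λ_enc L/ε₀.
E = |λ_enc|/(2πε₀r) = (4.884×10^-5)/(2π·8.85×10^-12·0.0697) = 1.26×10^7 N/C.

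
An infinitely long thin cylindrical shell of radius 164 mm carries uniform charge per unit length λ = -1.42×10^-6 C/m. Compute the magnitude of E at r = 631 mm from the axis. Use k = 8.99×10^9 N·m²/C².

By cylindrical symmetry E is radial; use a coaxial Gaussian cylinder of radius 631 mm and length L (r > 164 mm).
The full line charge is enclosed: λ_enc = -1.42×10^-6 C/m.
Since E is radial and uniform over the curved surface, Φ = E·2πrL = Q_enc/ε₀ = λ_enc L/ε₀.
E = 2k|λ_enc|/r = 2(8.99×10^9)(1.42×10^-6)/(0.631) = 4.05×10^4 N/C.

E = 4.05e4 N/C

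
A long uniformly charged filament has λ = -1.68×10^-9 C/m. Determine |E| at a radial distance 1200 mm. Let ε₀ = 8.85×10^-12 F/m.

Take a coaxial cylindrical Gaussian surface of radius r = 1200 mm and length L.
Q_enc = λL, so λ_enc = -1.68×10^-9 C/m.
Applying ∮E·dA = Q_enc/ε₀ with the end caps contributing no flux:
E = |λ_enc|/(2πε₀r) = (1.68×10^-9)/(2π·8.85×10^-12·1.2) = 25.2 N/C.

|E| = 25.2 N/C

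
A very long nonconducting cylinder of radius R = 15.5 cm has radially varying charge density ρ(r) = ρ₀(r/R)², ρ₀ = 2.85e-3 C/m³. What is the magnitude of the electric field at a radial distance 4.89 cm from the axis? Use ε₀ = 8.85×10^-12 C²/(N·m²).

Choose a coaxial cylinder of radius r = 4.89 cm (arbitrary length L) as the Gaussian surface (r < R).
Integrating ρ over the cross-section to radius r: λ_enc = (2πρ₀/R²) ∫₀^r r'^3 dr' = 2πρ₀ r^4/(4·R²) = 1.065×10^-6 C/m.
Gauss's law: E·2πrL = λ_enc L/ε₀.
E = |λ_enc|/(2πε₀r) = (1.065×10^-6)/(2π·8.85×10^-12·0.0489) = 3.92×10^5 N/C.

E ≈ 3.92e5 N/C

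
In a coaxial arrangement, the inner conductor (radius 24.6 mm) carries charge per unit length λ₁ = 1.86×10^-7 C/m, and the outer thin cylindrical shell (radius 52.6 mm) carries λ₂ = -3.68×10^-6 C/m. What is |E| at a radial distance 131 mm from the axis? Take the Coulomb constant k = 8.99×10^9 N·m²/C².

E ≈ 4.80×10^5 V/m

Coaxial Gaussian cylinder, radius r = 131 mm, length L (r > 52.6 mm, enclosing both).
λ_enc = λ₁ + λ₂ = (1.86×10^-7) + (-3.68e-6) = -3.494×10^-6 C/m.
Applying ∮E·dA = Q_enc/ε₀ with the end caps contributing no flux:
E = 2k|λ_enc|/r = 2(8.99×10^9)(3.494×10^-6)/(0.131) = 4.80e5 N/C.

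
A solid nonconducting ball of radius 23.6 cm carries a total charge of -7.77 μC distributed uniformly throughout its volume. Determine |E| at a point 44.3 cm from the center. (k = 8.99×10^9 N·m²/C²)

3.56e5 N/C

Symmetry ⇒ E = E(r) r̂. Gaussian sphere of radius r = 44.3 cm (r > R, so the entire charge is enclosed).
Q_enc = -7.77 μC = -7.77×10^-6 C.
Gauss's law: E·4πr² = Q_enc/ε₀.
E = k|Q_enc|/r² = (8.99×10^9)(7.77×10^-6)/(0.443)² = 3.56×10^5 N/C.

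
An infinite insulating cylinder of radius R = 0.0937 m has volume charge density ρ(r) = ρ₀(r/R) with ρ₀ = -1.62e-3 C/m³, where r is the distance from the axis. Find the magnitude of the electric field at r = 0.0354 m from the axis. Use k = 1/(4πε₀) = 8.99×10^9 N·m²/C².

8.16×10^5 V/m

Choose a coaxial cylinder of radius r = 0.0354 m (arbitrary length L) as the Gaussian surface (r < R).
Integrating ρ over the cross-section to radius r: λ_enc = (2πρ₀/R) ∫₀^r r'^2 dr' = 2πρ₀ r^3/(3·R) = -1.606×10^-6 C/m.
Since E is radial and uniform over the curved surface, Φ = E·2πrL = Q_enc/ε₀ = λ_enc L/ε₀.
E = 2k|λ_enc|/r = 2(8.99×10^9)(1.606×10^-6)/(0.0354) = 8.16×10^5 N/C.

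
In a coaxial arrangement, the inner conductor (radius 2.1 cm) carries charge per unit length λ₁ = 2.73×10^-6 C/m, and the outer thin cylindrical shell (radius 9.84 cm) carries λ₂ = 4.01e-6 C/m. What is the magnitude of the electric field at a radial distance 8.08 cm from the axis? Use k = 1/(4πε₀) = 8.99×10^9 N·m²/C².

Choose a coaxial cylinder of radius r = 8.08 cm (arbitrary length L) as the Gaussian surface (between the conductors, 2.1 cm < r < 9.84 cm).
The shell at 9.84 cm lies outside the Gaussian surface, so λ_enc = λ₁ = 2.73×10^-6 C/m.
Gauss's law: E·2πrL = λ_enc L/ε₀.
E = 2k|λ_enc|/r = 2(8.99×10^9)(2.73e-6)/(0.0808) = 6.07e5 N/C.

6.07×10^5 N/C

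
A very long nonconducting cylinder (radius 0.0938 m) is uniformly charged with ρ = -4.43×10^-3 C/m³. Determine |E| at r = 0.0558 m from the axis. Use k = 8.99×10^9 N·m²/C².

By cylindrical symmetry E is radial; use a coaxial Gaussian cylinder of radius 0.0558 m and length L (r < R).
Charge inside radius r per length L is ρ·πr²·L, so λ_enc = ρπr² = -4.333e-5 C/m.
Gauss's law: E·2πrL = λ_enc L/ε₀.
E = 2k|λ_enc|/r = 2(8.99×10^9)(4.333e-5)/(0.0558) = 1.40×10^7 N/C.

|E| = 1.40e7 V/m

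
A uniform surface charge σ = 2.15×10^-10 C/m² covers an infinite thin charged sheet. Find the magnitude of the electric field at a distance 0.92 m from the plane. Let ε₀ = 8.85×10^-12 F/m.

E = 12.1 N/C

The symmetry is planar: E is normal to the sheet and the same magnitude on both sides. Take a pillbox straddling the sheet with end-cap area A.
Only the two end caps contribute flux: Φ = 2EA. With Q_enc = σA, Gauss's law gives E = |σ|/(2ε₀).
E = |σ|/(2ε₀) = (2.15×10^-10)/(2·8.85×10^-12) = 12.1 N/C.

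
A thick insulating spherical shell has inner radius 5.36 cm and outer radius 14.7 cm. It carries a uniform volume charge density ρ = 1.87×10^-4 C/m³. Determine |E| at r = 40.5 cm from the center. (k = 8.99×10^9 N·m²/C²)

Use a concentric Gaussian sphere at r = 40.5 cm (r > 14.7 cm, enclosing the whole shell).
Q_enc = ρ·(4π/3)(b³ − a³) = (1.87×10^-4)·(4π/3)·((0.147)³ − (0.0536)³) = 2.368e-6 C.
Since E is radial and uniform over the Gaussian sphere, Φ = E·4πr² = Q_enc/ε₀.
E = k|Q_enc|/r² = (8.99×10^9)(2.368×10^-6)/(0.405)² = 1.30×10^5 N/C.

|E| ≈ 1.30×10^5 V/m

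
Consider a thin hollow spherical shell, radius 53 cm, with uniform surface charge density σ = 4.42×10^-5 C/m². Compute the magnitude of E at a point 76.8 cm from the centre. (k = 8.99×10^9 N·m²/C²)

|E| = 2.38e6 V/m

Symmetry ⇒ E = E(r) r̂. Gaussian sphere of radius r = 76.8 cm (r > 53 cm).
The entire shell is enclosed: Q_enc = σ·4πR² = (4.42e-5)·4π·(0.53)² = 1.56e-4 C.
Gauss's law: E·4πr² = Q_enc/ε₀.
E = k|Q_enc|/r² = (8.99×10^9)(1.56e-4)/(0.768)² = 2.38e6 N/C.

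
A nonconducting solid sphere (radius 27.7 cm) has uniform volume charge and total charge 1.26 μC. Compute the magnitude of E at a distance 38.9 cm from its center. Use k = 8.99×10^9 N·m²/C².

E = 7.49×10^4 N/C

Use a concentric Gaussian sphere at r = 38.9 cm (r > R, so the entire charge is enclosed).
Q_enc = 1.26 μC = 1.26×10^-6 C.
Applying ∮E·dA = Q_enc/ε₀ with Φ = E(4πr²):
E = k|Q_enc|/r² = (8.99×10^9)(1.26×10^-6)/(0.389)² = 7.49×10^4 N/C.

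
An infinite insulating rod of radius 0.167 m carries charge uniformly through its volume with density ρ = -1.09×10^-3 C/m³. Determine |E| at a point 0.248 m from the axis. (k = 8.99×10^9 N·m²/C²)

E = 6.92e6 V/m

By cylindrical symmetry E is radial; use a coaxial Gaussian cylinder of radius 0.248 m and length L (r > 0.167 m, full cross-section enclosed).
λ_enc = ρ·πR² = (-1.09e-3)π(0.167)² = -9.55×10^-5 C/m.
Since E is radial and uniform over the curved surface, Φ = E·2πrL = Q_enc/ε₀ = λ_enc L/ε₀.
E = 2k|λ_enc|/r = 2(8.99×10^9)(9.55e-5)/(0.248) = 6.92×10^6 N/C.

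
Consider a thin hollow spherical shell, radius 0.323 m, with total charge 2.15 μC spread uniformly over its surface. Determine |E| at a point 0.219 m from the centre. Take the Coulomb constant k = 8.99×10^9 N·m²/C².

E = 0 (no enclosed charge)

Take a concentric spherical Gaussian surface of radius r = 0.219 m (inside the shell, r < 0.323 m).
No charge lies within this surface, so Q_enc = 0 and Gauss's law gives E·4πr² = 0 ⇒ E = 0.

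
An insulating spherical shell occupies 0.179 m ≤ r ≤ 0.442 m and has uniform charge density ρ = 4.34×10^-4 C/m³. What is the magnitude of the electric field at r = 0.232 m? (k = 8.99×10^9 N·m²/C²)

E ≈ 2.05×10^6 N/C

By spherical symmetry E is radial; choose a Gaussian sphere of radius r = 0.232 m (within the shell material, 0.179 m < r < 0.442 m).
Enclosed charge is the volume from a to r: Q_enc = (4π/3)ρ(r³ − a³) = 1.227e-5 C.
Since E is radial and uniform over the Gaussian sphere, Φ = E·4πr² = Q_enc/ε₀.
E = k|Q_enc|/r² = (8.99×10^9)(1.227×10^-5)/(0.232)² = 2.05e6 N/C.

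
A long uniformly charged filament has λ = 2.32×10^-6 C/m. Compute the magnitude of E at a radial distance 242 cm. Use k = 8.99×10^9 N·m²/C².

By cylindrical symmetry E is radial; use a coaxial Gaussian cylinder of radius 242 cm and length L.
Q_enc = λL, so λ_enc = 2.32e-6 C/m.
Since E is radial and uniform over the curved surface, Φ = E·2πrL = Q_enc/ε₀ = λ_enc L/ε₀.
E = 2k|λ_enc|/r = 2(8.99×10^9)(2.32e-6)/(2.42) = 1.72×10^4 N/C.

|E| ≈ 1.72×10^4 N/C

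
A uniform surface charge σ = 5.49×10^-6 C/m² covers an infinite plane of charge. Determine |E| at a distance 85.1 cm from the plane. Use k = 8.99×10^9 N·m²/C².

The symmetry is planar: E is normal to the sheet and the same magnitude on both sides. Take a pillbox straddling the sheet with end-cap area A.
Flux Φ = 2EA and Q_enc = σA, so 2EA = σA/ε₀ ⇒ E = |σ|/(2ε₀), independent of distance.
E = 2πk|σ| = 2π(8.99×10^9)(5.49×10^-6) = 3.10×10^5 N/C.

3.10×10^5 N/C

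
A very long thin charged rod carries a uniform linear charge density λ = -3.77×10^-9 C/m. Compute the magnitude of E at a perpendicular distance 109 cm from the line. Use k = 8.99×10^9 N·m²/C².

E = 62.2 V/m

Coaxial Gaussian cylinder, radius r = 109 cm, length L.
Q_enc = λL, so λ_enc = -3.77×10^-9 C/m.
Gauss's law: E·2πrL = λ_enc L/ε₀.
E = 2k|λ_enc|/r = 2(8.99×10^9)(3.77×10^-9)/(1.09) = 62.2 N/C.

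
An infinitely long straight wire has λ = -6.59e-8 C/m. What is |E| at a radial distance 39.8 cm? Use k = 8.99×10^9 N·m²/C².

By cylindrical symmetry E is radial; use a coaxial Gaussian cylinder of radius 39.8 cm and length L.
Q_enc = λL, so λ_enc = -6.59×10^-8 C/m.
Gauss's law: E·2πrL = λ_enc L/ε₀.
E = 2k|λ_enc|/r = 2(8.99×10^9)(6.59×10^-8)/(0.398) = 2.98×10^3 N/C.

|E| = 2.98×10^3 N/C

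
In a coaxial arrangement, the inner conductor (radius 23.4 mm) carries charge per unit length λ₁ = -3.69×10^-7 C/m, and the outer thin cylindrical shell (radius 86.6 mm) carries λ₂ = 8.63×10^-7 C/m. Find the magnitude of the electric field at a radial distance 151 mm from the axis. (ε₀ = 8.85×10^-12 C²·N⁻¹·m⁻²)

E ≈ 5.88×10^4 N/C

Take a coaxial cylindrical Gaussian surface of radius r = 151 mm and length L (r > 86.6 mm, enclosing both).
λ_enc = λ₁ + λ₂ = (-3.69×10^-7) + (8.63×10^-7) = 4.94e-7 C/m.
Gauss's law: E·2πrL = λ_enc L/ε₀.
E = |λ_enc|/(2πε₀r) = (4.94×10^-7)/(2π·8.85×10^-12·0.151) = 5.88e4 N/C.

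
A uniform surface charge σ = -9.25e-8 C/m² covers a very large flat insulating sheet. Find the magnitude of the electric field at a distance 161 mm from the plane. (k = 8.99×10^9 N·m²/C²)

By planar symmetry E is perpendicular to the sheet and uniform; use a Gaussian pillbox with flat faces of area A on each side of the sheet.
Only the two end caps contribute flux: Φ = 2EA. With Q_enc = σA, Gauss's law gives E = |σ|/(2ε₀).
E = 2πk|σ| = 2π(8.99×10^9)(9.25e-8) = 5.22e3 N/C.

|E| ≈ 5.22e3 N/C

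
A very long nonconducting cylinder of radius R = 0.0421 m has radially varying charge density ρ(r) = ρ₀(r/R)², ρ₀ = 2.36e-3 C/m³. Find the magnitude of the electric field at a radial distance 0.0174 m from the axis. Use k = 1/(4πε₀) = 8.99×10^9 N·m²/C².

E ≈ 1.98×10^5 N/C

Choose a coaxial cylinder of radius r = 0.0174 m (arbitrary length L) as the Gaussian surface (r < R).
λ_enc = ∫₀^r ρ(r')·2πr' dr' = (2πρ₀/R²)·r^4/4 = 1.917×10^-7 C/m.
Since E is radial and uniform over the curved surface, Φ = E·2πrL = Q_enc/ε₀ = λ_enc L/ε₀.
E = 2k|λ_enc|/r = 2(8.99×10^9)(1.917e-7)/(0.0174) = 1.98×10^5 N/C.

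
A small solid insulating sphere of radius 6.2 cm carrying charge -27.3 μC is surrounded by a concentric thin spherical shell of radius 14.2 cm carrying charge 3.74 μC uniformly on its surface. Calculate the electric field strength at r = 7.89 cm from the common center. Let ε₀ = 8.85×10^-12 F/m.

3.94e7 N/C

By spherical symmetry E is radial; choose a Gaussian sphere of radius r = 7.89 cm (between the bodies, 6.2 cm < r < 14.2 cm).
Only the inner charge is enclosed; the outer shell contributes nothing inside itself. Q_enc = -27.3 μC = -2.73×10^-5 C.
Gauss's law: E·4πr² = Q_enc/ε₀.
E = |Q_enc|/(4πε₀r²) = (2.73×10^-5)/(4π·8.85×10^-12·(0.0789)²) = 3.94×10^7 N/C.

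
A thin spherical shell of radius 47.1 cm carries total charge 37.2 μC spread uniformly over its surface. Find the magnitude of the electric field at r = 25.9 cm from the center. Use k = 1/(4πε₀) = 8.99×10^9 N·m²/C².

By spherical symmetry E is radial; choose a Gaussian sphere of radius r = 25.9 cm (inside the shell, r < 47.1 cm).
All the charge is outside the Gaussian surface: Q_enc = 0, hence E = 0 everywhere inside the shell.

E = 0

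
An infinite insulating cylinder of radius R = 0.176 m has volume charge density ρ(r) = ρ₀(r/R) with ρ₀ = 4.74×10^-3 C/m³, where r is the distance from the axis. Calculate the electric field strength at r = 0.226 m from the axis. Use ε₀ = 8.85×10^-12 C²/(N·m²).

E ≈ 2.45×10^7 N/C

By cylindrical symmetry E is radial; use a coaxial Gaussian cylinder of radius 0.226 m and length L (r > R, full charge per length enclosed).
λ_enc = 2π ∫₀^R ρ₀(r'/R)^1 r' dr' = 2πρ₀R²/3 = 3.075×10^-4 C/m.
Gauss's law: E·2πrL = λ_enc L/ε₀.
E = |λ_enc|/(2πε₀r) = (3.075e-4)/(2π·8.85×10^-12·0.226) = 2.45e7 N/C.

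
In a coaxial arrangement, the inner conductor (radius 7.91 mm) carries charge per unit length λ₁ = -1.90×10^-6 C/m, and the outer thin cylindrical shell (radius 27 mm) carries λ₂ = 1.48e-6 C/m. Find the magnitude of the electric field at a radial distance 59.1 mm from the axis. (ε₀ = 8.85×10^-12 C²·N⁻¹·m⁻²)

By cylindrical symmetry E is radial; use a coaxial Gaussian cylinder of radius 59.1 mm and length L (r > 27 mm, enclosing both).
λ_enc = λ₁ + λ₂ = (-1.90e-6) + (1.48×10^-6) = -4.20×10^-7 C/m.
Gauss's law: E·2πrL = λ_enc L/ε₀.
E = |λ_enc|/(2πε₀r) = (4.20×10^-7)/(2π·8.85×10^-12·0.0591) = 1.28×10^5 N/C.

1.28×10^5 N/C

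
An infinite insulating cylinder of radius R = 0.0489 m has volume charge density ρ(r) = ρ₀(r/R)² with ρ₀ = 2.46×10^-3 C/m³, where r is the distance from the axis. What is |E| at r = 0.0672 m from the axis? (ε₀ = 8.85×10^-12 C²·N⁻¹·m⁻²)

|E| ≈ 2.47×10^6 N/C

By cylindrical symmetry E is radial; use a coaxial Gaussian cylinder of radius 0.0672 m and length L (r > R, full charge per length enclosed).
λ_enc = 2π ∫₀^R ρ₀(r'/R)^2 r' dr' = 2πρ₀R²/4 = 9.24e-6 C/m.
Since E is radial and uniform over the curved surface, Φ = E·2πrL = Q_enc/ε₀ = λ_enc L/ε₀.
E = |λ_enc|/(2πε₀r) = (9.24×10^-6)/(2π·8.85×10^-12·0.0672) = 2.47e6 N/C.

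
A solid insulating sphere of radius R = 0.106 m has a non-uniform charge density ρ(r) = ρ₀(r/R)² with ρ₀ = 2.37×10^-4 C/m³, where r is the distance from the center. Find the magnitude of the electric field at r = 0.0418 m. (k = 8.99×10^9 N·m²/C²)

3.48×10^4 N/C

Use a concentric Gaussian sphere at r = 0.0418 m (r < R).
Integrate the density: Q_enc = 4π ∫₀^r ρ₀(r'/R)^2 r'² dr' = 4πρ₀ r^5/(5·R²) = 6.765×10^-9 C.
Applying ∮E·dA = Q_enc/ε₀ with Φ = E(4πr²):
E = k|Q_enc|/r² = (8.99×10^9)(6.765×10^-9)/(0.0418)² = 3.48×10^4 N/C.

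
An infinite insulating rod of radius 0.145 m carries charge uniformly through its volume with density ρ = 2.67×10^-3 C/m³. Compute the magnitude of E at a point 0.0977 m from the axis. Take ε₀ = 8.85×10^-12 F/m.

E = 1.47e7 N/C

Take a coaxial cylindrical Gaussian surface of radius r = 0.0977 m and length L (r < R).
Charge inside radius r per length L is ρ·πr²·L, so λ_enc = ρπr² = 8.007×10^-5 C/m.
Gauss's law: E·2πrL = λ_enc L/ε₀.
E = |λ_enc|/(2πε₀r) = (8.007e-5)/(2π·8.85×10^-12·0.0977) = 1.47e7 N/C.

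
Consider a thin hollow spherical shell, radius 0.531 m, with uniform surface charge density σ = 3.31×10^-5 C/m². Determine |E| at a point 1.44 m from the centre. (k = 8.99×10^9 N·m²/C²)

Use a concentric Gaussian sphere at r = 1.44 m (r > 0.531 m).
The entire shell is enclosed: Q_enc = σ·4πR² = (3.31×10^-5)·4π·(0.531)² = 1.173×10^-4 C.
Since E is radial and uniform over the Gaussian sphere, Φ = E·4πr² = Q_enc/ε₀.
E = k|Q_enc|/r² = (8.99×10^9)(1.173×10^-4)/(1.44)² = 5.08×10^5 N/C.

E ≈ 5.08e5 N/C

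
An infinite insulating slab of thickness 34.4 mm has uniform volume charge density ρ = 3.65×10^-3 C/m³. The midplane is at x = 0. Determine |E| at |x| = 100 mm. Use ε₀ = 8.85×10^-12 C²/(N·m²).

|E| = 7.09e6 N/C

The point |x| = 100 mm lies outside the slab (half-thickness 0.0172 m). A symmetric pillbox spanning the full slab encloses Q_enc = ρ·d·A.
Flux = 2EA ⇒ E = |ρ|d/(2ε₀), independent of distance outside.
E = (3.65×10^-3)(0.0344)/(2·8.85×10^-12) = 7.09×10^6 N/C.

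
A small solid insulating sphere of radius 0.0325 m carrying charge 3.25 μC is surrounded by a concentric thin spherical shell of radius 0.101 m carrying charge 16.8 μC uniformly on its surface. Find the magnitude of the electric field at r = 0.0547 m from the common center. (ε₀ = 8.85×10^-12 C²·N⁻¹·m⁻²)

E ≈ 9.77×10^6 N/C

Symmetry ⇒ E = E(r) r̂. Gaussian sphere of radius r = 0.0547 m (between the bodies, 0.0325 m < r < 0.101 m).
Only the inner charge is enclosed; the outer shell contributes nothing inside itself. Q_enc = 3.25 μC = 3.25×10^-6 C.
Since E is radial and uniform over the Gaussian sphere, Φ = E·4πr² = Q_enc/ε₀.
E = |Q_enc|/(4πε₀r²) = (3.25e-6)/(4π·8.85×10^-12·(0.0547)²) = 9.77e6 N/C.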